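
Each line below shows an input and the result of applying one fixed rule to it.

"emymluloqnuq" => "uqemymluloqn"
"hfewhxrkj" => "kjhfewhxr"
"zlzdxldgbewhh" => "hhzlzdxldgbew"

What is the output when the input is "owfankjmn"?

The pattern: move the last 2 characters to the front (rotate right by 2).
For "owfankjmn" the result is "mnowfankj".

mnowfankj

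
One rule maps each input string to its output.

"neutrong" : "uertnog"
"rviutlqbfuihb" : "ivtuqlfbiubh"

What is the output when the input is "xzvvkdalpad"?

vzkvadplda

What's happening: delete the first character, then swap each adjacent pair of characters (1↔2, 3↔4, ...).
For "xzvvkdalpad", step one produces "zvvkdalpad"; step two turns that into "vzkvadplda".
(Check on "neutrong": → "eutrong" → "uertnog" ✓)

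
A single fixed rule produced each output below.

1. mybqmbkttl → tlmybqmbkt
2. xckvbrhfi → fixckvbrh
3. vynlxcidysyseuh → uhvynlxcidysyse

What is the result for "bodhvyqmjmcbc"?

What's happening: move the last 2 characters to the front (rotate right by 2).
So "bodhvyqmjmcbc" becomes "bcbodhvyqmjmc".

bcbodhvyqmjmc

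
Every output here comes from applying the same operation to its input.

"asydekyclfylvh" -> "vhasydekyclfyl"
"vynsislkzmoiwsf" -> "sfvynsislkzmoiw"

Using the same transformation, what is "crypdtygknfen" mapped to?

In each case the input is transformed by: move the last 2 characters to the front (rotate right by 2).
On "crypdtygknfen" that produces "encrypdtygknf".

encrypdtygknf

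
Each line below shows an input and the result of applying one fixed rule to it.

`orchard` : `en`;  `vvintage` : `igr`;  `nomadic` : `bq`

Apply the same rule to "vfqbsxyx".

Rule — shift every letter 13 places forward in the alphabet (wrapping around) — i.e. ROT13, then keep one character in every 3, starting at position 2 (positions 2nd, 5th, 8th, ...).
Working it through for "vfqbsxyx": intermediate "isdofklk", final "sfk".

sfk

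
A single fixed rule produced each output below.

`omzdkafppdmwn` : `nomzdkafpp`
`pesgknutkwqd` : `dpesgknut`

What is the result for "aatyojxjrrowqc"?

Looking at the pairs, the operation is to move the last character to the front, then delete the last 3 characters.
Working it through for "aatyojxjrrowqc": intermediate "caatyojxjrrowq", final "caatyojxjrr".

caatyojxjrr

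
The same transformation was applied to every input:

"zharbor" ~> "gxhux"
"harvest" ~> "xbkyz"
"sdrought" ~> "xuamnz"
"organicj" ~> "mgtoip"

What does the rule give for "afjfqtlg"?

plwzrm

The pattern: delete the first 2 characters, then shift every letter 6 places forward in the alphabet (wrapping around).
Applying both steps to "afjfqtlg": "jfqtlg", then "plwzrm".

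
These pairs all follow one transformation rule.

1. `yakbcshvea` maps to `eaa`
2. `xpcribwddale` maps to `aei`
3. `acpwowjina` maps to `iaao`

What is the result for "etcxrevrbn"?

Each output is the input with this applied: swap the front and back halves of the string, then keep only the vowels.
For "etcxrevrbn", step one produces "evrbnetcxr"; step two turns that into "ee".
(Check on "xpcribwddale": → "wddalexpcrib" → "aei" ✓)

ee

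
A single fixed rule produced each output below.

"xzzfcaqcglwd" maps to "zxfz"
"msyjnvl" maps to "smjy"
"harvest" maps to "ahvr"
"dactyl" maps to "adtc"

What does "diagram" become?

idga

Each output is the input with this applied: swap each adjacent pair of characters (1↔2, 3↔4, ...), then keep only the first 4 characters.
Starting from "diagram": after the first operation, "idgaarm"; after the second, "idga".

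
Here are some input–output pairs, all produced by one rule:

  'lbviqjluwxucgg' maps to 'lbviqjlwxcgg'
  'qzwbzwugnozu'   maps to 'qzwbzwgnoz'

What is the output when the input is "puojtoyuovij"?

pojtoyovij

The rule is to remove every "u".
For "puojtoyuovij" the result is "pojtoyovij".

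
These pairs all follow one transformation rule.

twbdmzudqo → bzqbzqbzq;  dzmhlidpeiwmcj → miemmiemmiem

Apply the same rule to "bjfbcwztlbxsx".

fwlsfwlsfwls

Rule — keep one character in every 3, starting at position 3 (positions 3rd, 6th, 9th, ...), then write the whole string 3 times in a row.
Applying both steps to "bjfbcwztlbxsx": "fwls", then "fwlsfwlsfwls".
(Check on "dzmhlidpeiwmcj": → "miem" → "miemmiemmiem" ✓)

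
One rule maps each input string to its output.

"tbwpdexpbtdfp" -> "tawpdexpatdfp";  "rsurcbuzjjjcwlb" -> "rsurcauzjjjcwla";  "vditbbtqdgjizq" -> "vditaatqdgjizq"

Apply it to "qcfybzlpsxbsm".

qcfyazlpsxasm

The rule is to replace every "b" with "a".
On "qcfybzlpsxbsm" that produces "qcfyazlpsxasm".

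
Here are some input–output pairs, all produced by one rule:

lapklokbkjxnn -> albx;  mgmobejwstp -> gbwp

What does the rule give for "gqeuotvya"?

qoy

In each case the input is transformed by: keep one character in every 3, starting at position 2 (positions 2nd, 5th, 8th, ...).
Applying that to "gqeuotvya" gives "qoy".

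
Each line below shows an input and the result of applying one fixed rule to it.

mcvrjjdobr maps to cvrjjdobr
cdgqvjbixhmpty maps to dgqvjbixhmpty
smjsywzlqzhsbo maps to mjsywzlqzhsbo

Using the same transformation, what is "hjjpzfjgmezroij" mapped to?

jjpzfjgmezroij

The rule is to delete the first character.
Applying that to "hjjpzfjgmezroij" gives "jjpzfjgmezroij".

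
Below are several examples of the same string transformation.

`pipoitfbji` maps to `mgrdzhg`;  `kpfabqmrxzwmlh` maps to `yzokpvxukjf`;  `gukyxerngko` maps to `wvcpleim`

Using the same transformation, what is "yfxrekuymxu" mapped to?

The transformation: shift every letter 2 places backward in the alphabet (wrapping around), then delete the first 3 characters.
Working it through for "yfxrekuymxu": intermediate "wdvpciswkvs", final "pciswkvs".

pciswkvs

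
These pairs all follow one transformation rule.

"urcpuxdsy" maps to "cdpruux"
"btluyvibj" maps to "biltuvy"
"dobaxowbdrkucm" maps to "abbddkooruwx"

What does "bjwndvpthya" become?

bdhjnptvw

What's happening: delete the last 2 characters, then sort the characters into alphabetical order.
Doing the same to "bjwndvpthya": "bdhjnptvw".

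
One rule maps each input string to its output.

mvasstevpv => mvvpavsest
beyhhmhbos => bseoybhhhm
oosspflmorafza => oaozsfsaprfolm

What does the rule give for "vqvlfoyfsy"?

vyqsvflyfo

In each case the input is transformed by: take characters alternately from the front and the back (1st, last, 2nd, 2nd-last, ...).
On "vqvlfoyfsy" that produces "vyqsvflyfo".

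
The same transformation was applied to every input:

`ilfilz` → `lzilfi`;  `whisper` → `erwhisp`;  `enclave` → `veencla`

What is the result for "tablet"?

ettabl

The rule is to move the last 2 characters to the front (rotate right by 2).
So "tablet" becomes "ettabl".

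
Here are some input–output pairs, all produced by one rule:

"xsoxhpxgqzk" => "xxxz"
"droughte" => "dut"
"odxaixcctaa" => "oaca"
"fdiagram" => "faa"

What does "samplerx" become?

The pattern: keep one character in every 3, starting at position 1 (positions 1st, 4th, 7th, ...).
On "samplerx" that produces "spr".

spr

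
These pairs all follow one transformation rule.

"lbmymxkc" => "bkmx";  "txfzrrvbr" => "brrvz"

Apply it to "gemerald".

The transformation: sort the characters into alphabetical order, then keep every other character starting from the first (positions 1st, 3rd, 5th, ...).
For "gemerald", step one produces "adeeglmr"; step two turns that into "aegm".

aegm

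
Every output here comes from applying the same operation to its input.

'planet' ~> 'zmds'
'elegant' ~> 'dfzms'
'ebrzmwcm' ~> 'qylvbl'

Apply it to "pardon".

The rule is to shift every letter 1 place backward in the alphabet (wrapping around), then delete the first 2 characters.
"pardon" → "ozqcnm" → "qcnm".

qcnm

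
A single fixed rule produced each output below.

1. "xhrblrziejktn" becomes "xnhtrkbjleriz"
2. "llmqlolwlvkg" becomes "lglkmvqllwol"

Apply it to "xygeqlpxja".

Looking at the pairs, the operation is to take characters alternately from the front and the back (1st, last, 2nd, 2nd-last, ...).
Doing the same to "xygeqlpxja": "xayjgxepql".

xayjgxepql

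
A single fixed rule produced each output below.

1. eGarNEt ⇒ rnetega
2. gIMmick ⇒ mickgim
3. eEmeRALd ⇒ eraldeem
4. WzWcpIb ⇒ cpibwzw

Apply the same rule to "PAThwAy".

hwaypat

The pattern: move the first 3 characters to the end (rotate left by 3), then convert every letter to lowercase.
"PAThwAy" → "hwAyPAT" → "hwaypat".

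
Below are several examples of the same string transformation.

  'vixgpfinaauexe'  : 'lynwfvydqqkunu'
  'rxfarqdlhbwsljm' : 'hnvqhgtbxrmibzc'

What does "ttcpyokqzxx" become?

jjsfoeagpnn

What's happening: shift every letter 10 places backward in the alphabet (wrapping around).
"ttcpyokqzxx" → "jjsfoeagpnn".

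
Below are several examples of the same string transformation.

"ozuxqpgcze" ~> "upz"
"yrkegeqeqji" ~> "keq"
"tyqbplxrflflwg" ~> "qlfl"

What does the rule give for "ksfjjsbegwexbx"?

The rule is to keep one character in every 3, starting at position 3 (positions 3rd, 6th, 9th, ...).
On "ksfjjsbegwexbx" that produces "fsgx".

fsgx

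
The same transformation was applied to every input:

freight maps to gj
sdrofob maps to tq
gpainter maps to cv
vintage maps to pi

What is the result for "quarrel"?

Looking at the pairs, the operation is to shift every letter 2 places forward in the alphabet (wrapping around), then keep one character in every 3, starting at position 3 (positions 3rd, 6th, 9th, ...).
Starting from "quarrel": after the first operation, "swcttgn"; after the second, "cg".

cg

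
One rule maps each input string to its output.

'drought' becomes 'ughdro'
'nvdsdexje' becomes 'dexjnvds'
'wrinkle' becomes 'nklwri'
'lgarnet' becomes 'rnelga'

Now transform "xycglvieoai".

What's happening: delete the last character, then swap the front and back halves of the string.
For "xycglvieoai" the result is "vieoaxycgl".

vieoaxycgl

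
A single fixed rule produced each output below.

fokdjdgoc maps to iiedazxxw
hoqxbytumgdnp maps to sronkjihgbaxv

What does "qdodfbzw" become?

tqkizxxv

What's happening: sort the characters into reverse alphabetical order, then shift every letter 6 places backward in the alphabet (wrapping around).
For "qdodfbzw" the result is "tqkizxxv".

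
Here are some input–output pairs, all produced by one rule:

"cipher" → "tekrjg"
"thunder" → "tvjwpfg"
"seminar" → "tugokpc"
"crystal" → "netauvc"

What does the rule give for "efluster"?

Each output is the input with this applied: shift every letter 2 places forward in the alphabet (wrapping around), then move the last character to the front.
Working it through for "efluster": intermediate "ghnwuvgt", final "tghnwuvg".

tghnwuvg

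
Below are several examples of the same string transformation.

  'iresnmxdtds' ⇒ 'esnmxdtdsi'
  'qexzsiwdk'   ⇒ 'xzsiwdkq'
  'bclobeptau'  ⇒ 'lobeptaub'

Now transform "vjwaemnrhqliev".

What's happening: move the first character to the end, then delete the first character.
Working it through for "vjwaemnrhqliev": intermediate "jwaemnrhqlievv", final "waemnrhqlievv".

waemnrhqlievv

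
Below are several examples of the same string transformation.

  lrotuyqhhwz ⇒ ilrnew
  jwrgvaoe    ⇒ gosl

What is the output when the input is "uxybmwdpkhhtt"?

rvjaheq

Looking at the pairs, the operation is to keep every other character starting from the first (positions 1st, 3rd, 5th, ...), then shift every letter 3 places backward in the alphabet (wrapping around).
Applying both steps to "uxybmwdpkhhtt": "uymdkht", then "rvjaheq".
(Check on "jwrgvaoe": → "jrvo" → "gosl" ✓)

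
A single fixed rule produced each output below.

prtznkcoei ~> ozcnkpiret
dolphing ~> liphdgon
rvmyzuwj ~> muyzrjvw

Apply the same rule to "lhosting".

Rule — take characters alternately from the front and the back (1st, last, 2nd, 2nd-last, ...), then swap the front and back halves of the string.
For "lhosting", step one produces "lghnoist"; step two turns that into "oistlghn".

oistlghn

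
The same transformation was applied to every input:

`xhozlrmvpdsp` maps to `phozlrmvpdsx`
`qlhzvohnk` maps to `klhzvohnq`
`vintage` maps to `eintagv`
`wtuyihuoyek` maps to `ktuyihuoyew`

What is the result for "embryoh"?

Rule — swap the first and last characters.
Doing the same to "embryoh": "hmbryoe".

hmbryoe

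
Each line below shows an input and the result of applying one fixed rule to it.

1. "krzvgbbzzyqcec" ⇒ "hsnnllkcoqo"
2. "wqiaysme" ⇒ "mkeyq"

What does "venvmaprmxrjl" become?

The pattern: shift every letter 12 places forward in the alphabet (wrapping around), then delete the first 3 characters.
For "venvmaprmxrjl" the result is "hymbdyjdvx".

hymbdyjdvx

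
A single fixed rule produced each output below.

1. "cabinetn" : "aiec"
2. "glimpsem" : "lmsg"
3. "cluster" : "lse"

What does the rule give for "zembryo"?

The pattern: swap the first and last characters, then keep every other character starting from the second (positions 2nd, 4th, 6th, ...).
Applying both steps to "zembryo": "oembryz", then "eby".

eby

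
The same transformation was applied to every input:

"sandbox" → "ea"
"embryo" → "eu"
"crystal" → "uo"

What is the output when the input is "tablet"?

eo

In each case the input is transformed by: shift every letter 3 places forward in the alphabet (wrapping around), then keep only the vowels.
"tablet" → "wdeohw" → "eo".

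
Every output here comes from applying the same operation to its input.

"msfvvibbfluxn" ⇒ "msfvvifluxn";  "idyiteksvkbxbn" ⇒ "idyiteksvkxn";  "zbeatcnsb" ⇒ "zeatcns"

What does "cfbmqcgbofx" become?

The pattern: remove every "b".
For "cfbmqcgbofx" the result is "cfmqcgofx".

cfmqcgofx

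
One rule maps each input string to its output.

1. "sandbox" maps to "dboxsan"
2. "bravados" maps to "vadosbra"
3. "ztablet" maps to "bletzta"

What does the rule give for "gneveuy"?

Looking at the pairs, the operation is to move the first 3 characters to the end (rotate left by 3).
On "gneveuy" that produces "veuygne".

veuygne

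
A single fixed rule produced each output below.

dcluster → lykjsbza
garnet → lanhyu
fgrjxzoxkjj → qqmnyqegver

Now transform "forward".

The rule is to shift every letter 7 places forward in the alphabet (wrapping around), then move the last 2 characters to the front (rotate right by 2).
Applying both steps to "forward": "mvydhyk", then "ykmvydh".

ykmvydh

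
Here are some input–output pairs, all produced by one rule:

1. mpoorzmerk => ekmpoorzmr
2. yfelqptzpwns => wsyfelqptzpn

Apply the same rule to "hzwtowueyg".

eghzwtowuy

Each output is the input with this applied: move the last 2 characters to the front (rotate right by 2), then swap the first and last characters.
For "hzwtowueyg", step one produces "yghzwtowue"; step two turns that into "eghzwtowuy".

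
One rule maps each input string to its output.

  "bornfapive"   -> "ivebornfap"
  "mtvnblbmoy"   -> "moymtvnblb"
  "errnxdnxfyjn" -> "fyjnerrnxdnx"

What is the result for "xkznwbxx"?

xxxkznwb

Looking at the pairs, the operation is to move the first 2 characters to the end (rotate left by 2), then swap the front and back halves of the string.
Applying both steps to "xkznwbxx": "znwbxxxk", then "xxxkznwb".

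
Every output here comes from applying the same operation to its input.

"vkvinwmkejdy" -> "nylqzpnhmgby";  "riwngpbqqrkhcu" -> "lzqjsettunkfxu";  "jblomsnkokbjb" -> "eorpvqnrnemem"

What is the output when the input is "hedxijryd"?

The pattern: shift every letter 3 places forward in the alphabet (wrapping around), then move the first character to the end.
On "hedxijryd" that produces "hgalmubgk".

hgalmubgk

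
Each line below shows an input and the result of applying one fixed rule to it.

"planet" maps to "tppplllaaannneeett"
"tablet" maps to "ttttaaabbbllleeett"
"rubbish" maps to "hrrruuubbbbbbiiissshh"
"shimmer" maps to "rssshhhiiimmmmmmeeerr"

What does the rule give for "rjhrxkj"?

jrrrjjjhhhrrrxxxkkkjj

The rule is to repeat every character 3 times, then move the last character to the front.
On "rjhrxkj" that produces "jrrrjjjhhhrrrxxxkkkjj".
(Check on "shimmer": → "ssshhhiiimmmmmmeeerrr" → "rssshhhiiimmmmmmeeerr" ✓)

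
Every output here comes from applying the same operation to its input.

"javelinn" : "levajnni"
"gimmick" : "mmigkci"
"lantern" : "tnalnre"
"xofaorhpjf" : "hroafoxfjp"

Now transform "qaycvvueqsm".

Rule — reverse the string, then move the first 3 characters to the end (rotate left by 3).
Starting from "qaycvvueqsm": after the first operation, "msqeuvvcyaq"; after the second, "euvvcyaqmsq".

euvvcyaqmsq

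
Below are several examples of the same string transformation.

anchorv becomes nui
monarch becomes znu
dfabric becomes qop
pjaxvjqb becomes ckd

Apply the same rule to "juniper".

The rule is to shift every letter 13 places forward in the alphabet (wrapping around) — i.e. ROT13, then keep one character in every 3, starting at position 1 (positions 1st, 4th, 7th, ...).
Applying both steps to "juniper": "whavcre", then "wve".

wve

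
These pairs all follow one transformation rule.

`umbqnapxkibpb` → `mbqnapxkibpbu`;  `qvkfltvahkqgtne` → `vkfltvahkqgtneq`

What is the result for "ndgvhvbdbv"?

The rule is to move the first character to the end.
Applying that to "ndgvhvbdbv" gives "dgvhvbdbvn".

dgvhvbdbvn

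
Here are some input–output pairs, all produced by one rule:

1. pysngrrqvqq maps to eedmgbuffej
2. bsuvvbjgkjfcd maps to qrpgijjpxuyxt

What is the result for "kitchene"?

Looking at the pairs, the operation is to move the last 2 characters to the front (rotate right by 2), then shift every letter 12 places backward in the alphabet (wrapping around).
Applying both steps to "kitchene": "nekitche", then "bsywhqvs".
(Check on "bsuvvbjgkjfcd": → "cdbsuvvbjgkjf" → "qrpgijjpxuyxt" ✓)

bsywhqvs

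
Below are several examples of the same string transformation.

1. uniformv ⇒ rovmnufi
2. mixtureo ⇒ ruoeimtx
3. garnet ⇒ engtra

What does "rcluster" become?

Rule — swap the front and back halves of the string, then swap each adjacent pair of characters (1↔2, 3↔4, ...).
On "rcluster": the first step gives "sterrclu", and the second then gives "tsrecrul".
(Check on "mixtureo": → "ureomixt" → "ruoeimtx" ✓)

tsrecrul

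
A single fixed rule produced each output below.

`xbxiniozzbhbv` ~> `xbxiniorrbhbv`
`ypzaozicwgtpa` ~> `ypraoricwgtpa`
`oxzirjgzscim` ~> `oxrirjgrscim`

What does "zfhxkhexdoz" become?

rfhxkhexdor

Rule — replace every "z" with "r".
Doing the same to "zfhxkhexdoz": "rfhxkhexdor".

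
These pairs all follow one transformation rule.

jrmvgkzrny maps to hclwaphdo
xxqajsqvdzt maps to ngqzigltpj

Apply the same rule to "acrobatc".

The pattern: delete the first character, then shift every letter 10 places backward in the alphabet (wrapping around).
"acrobatc" → "crobatc" → "sherqjs".
(Check on "jrmvgkzrny": → "rmvgkzrny" → "hclwaphdo" ✓)

sherqjs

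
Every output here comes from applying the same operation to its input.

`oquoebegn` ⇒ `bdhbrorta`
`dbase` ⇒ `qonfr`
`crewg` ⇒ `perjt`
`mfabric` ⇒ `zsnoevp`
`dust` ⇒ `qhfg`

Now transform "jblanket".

woynaxrg

In each case the input is transformed by: shift every letter 13 places forward in the alphabet (wrapping around) — i.e. ROT13.
So "jblanket" becomes "woynaxrg".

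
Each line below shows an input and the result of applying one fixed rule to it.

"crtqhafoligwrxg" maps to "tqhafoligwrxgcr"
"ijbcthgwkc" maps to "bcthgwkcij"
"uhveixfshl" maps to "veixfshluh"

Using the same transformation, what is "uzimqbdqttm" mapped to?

imqbdqttmuz

Rule — move the first 2 characters to the end (rotate left by 2).
Doing the same to "uzimqbdqttm": "imqbdqttmuz".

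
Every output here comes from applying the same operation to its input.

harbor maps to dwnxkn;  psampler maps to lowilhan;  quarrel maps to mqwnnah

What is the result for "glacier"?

chwyean

The rule is to shift every letter 4 places backward in the alphabet (wrapping around).
Doing the same to "glacier": "chwyean".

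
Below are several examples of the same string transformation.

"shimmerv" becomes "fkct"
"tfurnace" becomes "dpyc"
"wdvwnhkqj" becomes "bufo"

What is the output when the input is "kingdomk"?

gemi

The pattern: shift every letter 2 places backward in the alphabet (wrapping around), then keep every other character starting from the second (positions 2nd, 4th, 6th, ...).
For "kingdomk", step one produces "iglebmki"; step two turns that into "gemi".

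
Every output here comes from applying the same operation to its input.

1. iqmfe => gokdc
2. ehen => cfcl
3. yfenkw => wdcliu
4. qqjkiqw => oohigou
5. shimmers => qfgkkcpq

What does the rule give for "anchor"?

ylafmp

Looking at the pairs, the operation is to shift every letter 2 places backward in the alphabet (wrapping around).
For "anchor" the result is "ylafmp".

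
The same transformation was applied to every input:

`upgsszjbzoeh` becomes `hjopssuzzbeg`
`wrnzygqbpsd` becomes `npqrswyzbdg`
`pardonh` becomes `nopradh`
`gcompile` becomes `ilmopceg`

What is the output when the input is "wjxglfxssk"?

klsswxxfgj

Each output is the input with this applied: sort the characters into alphabetical order, then move the first 3 characters to the end (rotate left by 3).
On "wjxglfxssk": the first step gives "fgjklsswxx", and the second then gives "klsswxxfgj".
(Check on "pardonh": → "adhnopr" → "nopradh" ✓)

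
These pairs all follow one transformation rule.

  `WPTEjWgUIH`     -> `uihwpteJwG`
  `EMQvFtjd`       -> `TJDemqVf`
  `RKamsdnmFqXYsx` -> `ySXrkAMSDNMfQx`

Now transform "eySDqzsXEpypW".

The pattern: move the last 3 characters to the front (rotate right by 3), then flip the case of every letter.
Starting from "eySDqzsXEpypW": after the first operation, "ypWeySDqzsXEp"; after the second, "YPwEYsdQZSxeP".

YPwEYsdQZSxeP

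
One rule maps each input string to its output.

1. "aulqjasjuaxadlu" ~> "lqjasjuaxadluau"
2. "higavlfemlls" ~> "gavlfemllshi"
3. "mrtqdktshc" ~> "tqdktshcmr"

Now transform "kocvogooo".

cvogoooko

The pattern: move the first 2 characters to the end (rotate left by 2).
For "kocvogooo" the result is "cvogoooko".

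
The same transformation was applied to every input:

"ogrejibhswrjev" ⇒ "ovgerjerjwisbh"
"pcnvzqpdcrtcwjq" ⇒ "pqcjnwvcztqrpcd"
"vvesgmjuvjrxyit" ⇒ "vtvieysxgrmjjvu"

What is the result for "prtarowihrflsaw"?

What's happening: take characters alternately from the front and the back (1st, last, 2nd, 2nd-last, ...).
Applying that to "prtarowihrflsaw" gives "pwratsalrforwhi".

pwratsalrforwhi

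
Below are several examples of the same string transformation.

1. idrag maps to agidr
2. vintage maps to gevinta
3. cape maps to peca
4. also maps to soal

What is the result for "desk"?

The rule is to move the last 2 characters to the front (rotate right by 2).
On "desk" that produces "skde".

skde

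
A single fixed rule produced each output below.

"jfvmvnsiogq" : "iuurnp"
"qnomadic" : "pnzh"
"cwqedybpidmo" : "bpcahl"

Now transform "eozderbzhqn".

Rule — shift every letter 1 place backward in the alphabet (wrapping around), then keep every other character starting from the first (positions 1st, 3rd, 5th, ...).
"eozderbzhqn" → "dnycdqaygpm" → "dydagm".

dydagm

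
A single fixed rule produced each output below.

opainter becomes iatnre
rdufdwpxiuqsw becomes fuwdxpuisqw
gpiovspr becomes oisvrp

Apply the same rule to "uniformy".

Looking at the pairs, the operation is to delete the first 2 characters, then swap each adjacent pair of characters (1↔2, 3↔4, ...).
Working it through for "uniformy": intermediate "iformy", final "firoym".
(Check on "gpiovspr": → "iovspr" → "oisvrp" ✓)

firoym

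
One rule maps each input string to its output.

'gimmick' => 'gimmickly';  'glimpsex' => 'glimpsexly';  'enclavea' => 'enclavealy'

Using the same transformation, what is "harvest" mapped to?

harvestly

In each case the input is transformed by: append "ly".
Doing the same to "harvest": "harvestly".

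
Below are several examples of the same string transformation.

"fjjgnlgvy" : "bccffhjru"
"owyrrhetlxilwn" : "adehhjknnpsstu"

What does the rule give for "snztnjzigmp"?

cefijjlopvv

In each case the input is transformed by: sort the characters into alphabetical order, then shift every letter 4 places backward in the alphabet (wrapping around).
Working it through for "snztnjzigmp": intermediate "gijmnnpstzz", final "cefijjlopvv".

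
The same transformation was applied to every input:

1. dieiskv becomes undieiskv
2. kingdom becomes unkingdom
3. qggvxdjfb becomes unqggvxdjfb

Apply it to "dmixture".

The rule is to prepend "un".
"dmixture" → "undmixture".

undmixture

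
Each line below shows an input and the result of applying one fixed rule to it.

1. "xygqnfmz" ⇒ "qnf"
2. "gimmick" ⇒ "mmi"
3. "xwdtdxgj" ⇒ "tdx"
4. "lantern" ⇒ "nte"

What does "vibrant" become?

What's happening: move the last 2 characters to the front (rotate right by 2), then keep only the last 3 characters.
Working it through for "vibrant": intermediate "ntvibra", final "bra".

bra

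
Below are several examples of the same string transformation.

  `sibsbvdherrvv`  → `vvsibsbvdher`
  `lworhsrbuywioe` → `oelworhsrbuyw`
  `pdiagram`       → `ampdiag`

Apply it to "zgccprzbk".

The transformation: move the last 2 characters to the front (rotate right by 2), then delete the last character.
On "zgccprzbk": the first step gives "bkzgccprz", and the second then gives "bkzgccpr".
(Check on "pdiagram": → "ampdiagr" → "ampdiag" ✓)

bkzgccpr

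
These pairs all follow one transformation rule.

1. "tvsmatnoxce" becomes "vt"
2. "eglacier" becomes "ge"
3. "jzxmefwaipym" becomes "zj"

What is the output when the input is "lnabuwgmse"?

nl

Looking at the pairs, the operation is to swap each adjacent pair of characters (1↔2, 3↔4, ...), then keep only the first 2 characters.
Working it through for "lnabuwgmse": intermediate "nlbawumges", final "nl".
(Check on "eglacier": → "gealicre" → "ge" ✓)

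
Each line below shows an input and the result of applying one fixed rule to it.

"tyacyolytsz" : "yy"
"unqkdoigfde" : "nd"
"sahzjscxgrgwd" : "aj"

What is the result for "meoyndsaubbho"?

Rule — keep one character in every 3, starting at position 2 (positions 2nd, 5th, 8th, ...), then delete the last 2 characters.
Applying both steps to "meoyndsaubbho": "enab", then "en".

en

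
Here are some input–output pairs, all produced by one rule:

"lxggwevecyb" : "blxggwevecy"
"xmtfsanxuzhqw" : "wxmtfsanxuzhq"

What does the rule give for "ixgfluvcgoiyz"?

The rule is to move the last character to the front.
For "ixgfluvcgoiyz" the result is "zixgfluvcgoiy".

zixgfluvcgoiy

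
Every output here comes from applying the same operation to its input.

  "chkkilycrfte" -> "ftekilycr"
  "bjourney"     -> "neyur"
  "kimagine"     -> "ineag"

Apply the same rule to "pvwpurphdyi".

Looking at the pairs, the operation is to delete the first 3 characters, then move the last 3 characters to the front (rotate right by 3).
"pvwpurphdyi" → "purphdyi" → "dyipurph".

dyipurph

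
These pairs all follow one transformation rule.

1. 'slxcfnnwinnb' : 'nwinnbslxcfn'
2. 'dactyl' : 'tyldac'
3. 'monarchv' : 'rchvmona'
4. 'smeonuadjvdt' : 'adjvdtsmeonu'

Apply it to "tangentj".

What's happening: swap the front and back halves of the string.
Applying that to "tangentj" gives "entjtang".

entjtang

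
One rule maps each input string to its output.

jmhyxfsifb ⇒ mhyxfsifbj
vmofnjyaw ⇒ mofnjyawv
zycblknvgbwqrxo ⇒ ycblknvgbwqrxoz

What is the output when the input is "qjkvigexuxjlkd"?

Rule — move the first character to the end.
Applying that to "qjkvigexuxjlkd" gives "jkvigexuxjlkdq".

jkvigexuxjlkdq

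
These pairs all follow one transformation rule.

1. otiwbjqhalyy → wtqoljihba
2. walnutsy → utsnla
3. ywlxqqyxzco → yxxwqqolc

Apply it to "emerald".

The transformation: sort the characters into reverse alphabetical order, then delete the first 2 characters.
"emerald" → "rmleeda" → "leeda".

leeda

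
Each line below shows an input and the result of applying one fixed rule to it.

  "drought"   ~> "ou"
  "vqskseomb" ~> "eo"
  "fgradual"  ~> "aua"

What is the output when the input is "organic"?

oai

In each case the input is transformed by: keep only the vowels.
Doing the same to "organic": "oai".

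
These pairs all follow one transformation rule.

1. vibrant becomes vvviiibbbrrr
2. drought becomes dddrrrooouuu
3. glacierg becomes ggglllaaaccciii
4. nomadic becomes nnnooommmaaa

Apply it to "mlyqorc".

mmmlllyyyqqq

The pattern: delete the last 3 characters, then repeat every character 3 times.
"mlyqorc" → "mlyq" → "mmmlllyyyqqq".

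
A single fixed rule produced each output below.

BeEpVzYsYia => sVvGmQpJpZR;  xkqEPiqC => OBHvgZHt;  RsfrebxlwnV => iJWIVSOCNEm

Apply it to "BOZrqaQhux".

sfqIHRhYLO

Each output is the input with this applied: flip the case of every letter, then shift every letter 9 places backward in the alphabet (wrapping around).
Working it through for "BOZrqaQhux": intermediate "bozRQAqHUX", final "sfqIHRhYLO".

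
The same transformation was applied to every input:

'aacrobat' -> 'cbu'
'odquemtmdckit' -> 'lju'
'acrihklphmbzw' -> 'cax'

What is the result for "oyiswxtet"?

In each case the input is transformed by: shift every letter 1 place forward in the alphabet (wrapping around), then keep only the last 3 characters.
"oyiswxtet" → "pzjtxyufu" → "ufu".

ufu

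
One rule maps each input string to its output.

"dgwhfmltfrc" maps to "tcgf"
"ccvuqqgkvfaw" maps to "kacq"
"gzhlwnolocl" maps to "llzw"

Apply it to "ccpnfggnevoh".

The rule is to keep one character in every 3, starting at position 2 (positions 2nd, 5th, 8th, ...), then swap the front and back halves of the string.
Working it through for "ccpnfggnevoh": intermediate "cfno", final "nocf".

nocf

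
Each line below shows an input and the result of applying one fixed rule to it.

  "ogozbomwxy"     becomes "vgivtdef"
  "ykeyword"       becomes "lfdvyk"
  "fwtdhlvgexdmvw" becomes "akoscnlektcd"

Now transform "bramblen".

What's happening: delete the first 2 characters, then shift every letter 7 places forward in the alphabet (wrapping around).
For "bramblen", step one produces "amblen"; step two turns that into "htislu".

htislu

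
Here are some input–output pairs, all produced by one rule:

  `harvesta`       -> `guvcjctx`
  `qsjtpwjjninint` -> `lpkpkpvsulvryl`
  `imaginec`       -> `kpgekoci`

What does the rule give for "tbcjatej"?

cvglvdel

The pattern: swap the front and back halves of the string, then shift every letter 2 places forward in the alphabet (wrapping around).
Working it through for "tbcjatej": intermediate "atejtbcj", final "cvglvdel".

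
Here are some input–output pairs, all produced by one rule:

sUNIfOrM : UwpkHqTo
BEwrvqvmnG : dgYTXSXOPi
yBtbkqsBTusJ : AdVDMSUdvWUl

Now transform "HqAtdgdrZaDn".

Each output is the input with this applied: flip the case of every letter, then shift every letter 2 places forward in the alphabet (wrapping around).
On "HqAtdgdrZaDn": the first step gives "hQaTDGDRzAdN", and the second then gives "jScVFIFTbCfP".
(Check on "yBtbkqsBTusJ": → "YbTBKQSbtUSj" → "AdVDMSUdvWUl" ✓)

jScVFIFTbCfP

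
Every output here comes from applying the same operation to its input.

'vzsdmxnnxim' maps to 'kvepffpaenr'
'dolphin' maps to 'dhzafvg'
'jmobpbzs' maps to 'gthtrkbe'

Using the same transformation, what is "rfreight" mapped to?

Rule — shift every letter 8 places backward in the alphabet (wrapping around), then move the first 2 characters to the end (rotate left by 2).
Applying both steps to "rfreight": "jxjwayzl", then "jwayzljx".

jwayzljx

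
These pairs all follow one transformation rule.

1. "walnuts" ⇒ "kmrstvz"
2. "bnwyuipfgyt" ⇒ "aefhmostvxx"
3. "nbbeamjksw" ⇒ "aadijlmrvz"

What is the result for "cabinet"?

abdhmsz

The transformation: shift every letter 1 place backward in the alphabet (wrapping around), then sort the characters into alphabetical order.
Starting from "cabinet": after the first operation, "bzahmds"; after the second, "abdhmsz".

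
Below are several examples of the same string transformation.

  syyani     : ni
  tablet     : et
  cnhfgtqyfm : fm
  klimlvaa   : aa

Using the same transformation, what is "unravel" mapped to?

el

The pattern: keep only the last 2 characters.
Applying that to "unravel" gives "el".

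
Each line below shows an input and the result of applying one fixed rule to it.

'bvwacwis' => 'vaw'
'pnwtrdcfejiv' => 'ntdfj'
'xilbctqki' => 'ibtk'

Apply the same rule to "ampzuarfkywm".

Each output is the input with this applied: delete the last character, then keep every other character starting from the second (positions 2nd, 4th, 6th, ...).
Starting from "ampzuarfkywm": after the first operation, "ampzuarfkyw"; after the second, "mzafy".

mzafy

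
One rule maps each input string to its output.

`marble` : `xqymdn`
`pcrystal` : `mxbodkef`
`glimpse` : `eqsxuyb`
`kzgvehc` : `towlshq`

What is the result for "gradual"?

mxsdmpg

Looking at the pairs, the operation is to shift every letter 12 places forward in the alphabet (wrapping around), then move the last 2 characters to the front (rotate right by 2).
Applying both steps to "gradual": "sdmpgmx", then "mxsdmpg".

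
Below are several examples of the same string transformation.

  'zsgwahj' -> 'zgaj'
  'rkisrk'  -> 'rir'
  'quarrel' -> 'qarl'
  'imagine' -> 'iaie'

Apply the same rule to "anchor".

Looking at the pairs, the operation is to keep every other character starting from the first (positions 1st, 3rd, 5th, ...).
So "anchor" becomes "aco".

aco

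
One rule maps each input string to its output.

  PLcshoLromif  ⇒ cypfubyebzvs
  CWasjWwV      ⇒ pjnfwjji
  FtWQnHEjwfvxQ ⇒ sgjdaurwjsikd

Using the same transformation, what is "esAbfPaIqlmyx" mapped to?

The pattern: shift every letter 13 places forward in the alphabet (wrapping around) — i.e. ROT13, then convert every letter to lowercase.
Applying both steps to "esAbfPaIqlmyx": "rfNosCnVdyzlk", then "rfnoscnvdyzlk".

rfnoscnvdyzlk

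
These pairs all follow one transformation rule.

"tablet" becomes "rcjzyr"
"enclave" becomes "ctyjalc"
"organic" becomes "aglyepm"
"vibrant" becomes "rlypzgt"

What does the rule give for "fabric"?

Looking at the pairs, the operation is to shift every letter 2 places backward in the alphabet (wrapping around), then reverse the string.
For "fabric" the result is "agpzyd".

agpzyd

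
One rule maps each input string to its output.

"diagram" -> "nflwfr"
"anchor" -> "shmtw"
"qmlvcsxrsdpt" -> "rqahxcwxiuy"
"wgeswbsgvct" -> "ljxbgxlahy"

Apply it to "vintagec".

Each output is the input with this applied: delete the first character, then shift every letter 5 places forward in the alphabet (wrapping around).
"vintagec" → "nsyfljh".
(Check on "qmlvcsxrsdpt": → "mlvcsxrsdpt" → "rqahxcwxiuy" ✓)

nsyfljh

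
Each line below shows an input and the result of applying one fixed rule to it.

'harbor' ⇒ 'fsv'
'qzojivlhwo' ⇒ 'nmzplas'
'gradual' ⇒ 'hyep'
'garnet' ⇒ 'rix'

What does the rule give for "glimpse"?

qtwi

Looking at the pairs, the operation is to delete the first 3 characters, then shift every letter 4 places forward in the alphabet (wrapping around).
"glimpse" → "mpse" → "qtwi".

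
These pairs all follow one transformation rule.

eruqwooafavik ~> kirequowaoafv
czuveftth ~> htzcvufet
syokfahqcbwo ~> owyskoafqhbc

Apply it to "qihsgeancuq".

quiqshegnac

In each case the input is transformed by: move the last 2 characters to the front (rotate right by 2), then swap each adjacent pair of characters (1↔2, 3↔4, ...).
Working it through for "qihsgeancuq": intermediate "uqqihsgeanc", final "quiqshegnac".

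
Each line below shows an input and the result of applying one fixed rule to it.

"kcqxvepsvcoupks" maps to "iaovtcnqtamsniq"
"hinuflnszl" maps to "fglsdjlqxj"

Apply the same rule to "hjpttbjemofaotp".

fhnrrzhckmdymrn

The transformation: shift every letter 2 places backward in the alphabet (wrapping around).
On "hjpttbjemofaotp" that produces "fhnrrzhckmdymrn".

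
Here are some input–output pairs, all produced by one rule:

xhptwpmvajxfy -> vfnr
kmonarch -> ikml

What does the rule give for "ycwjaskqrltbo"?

wauh

In each case the input is transformed by: shift every letter 2 places backward in the alphabet (wrapping around), then keep only the first 4 characters.
For "ycwjaskqrltbo", step one produces "wauhyqiopjrzm"; step two turns that into "wauh".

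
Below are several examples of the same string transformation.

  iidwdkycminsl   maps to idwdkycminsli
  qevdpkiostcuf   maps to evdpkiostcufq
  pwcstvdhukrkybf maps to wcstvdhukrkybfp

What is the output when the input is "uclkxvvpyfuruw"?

What's happening: move the first character to the end.
"uclkxvvpyfuruw" → "clkxvvpyfuruwu".

clkxvvpyfuruwu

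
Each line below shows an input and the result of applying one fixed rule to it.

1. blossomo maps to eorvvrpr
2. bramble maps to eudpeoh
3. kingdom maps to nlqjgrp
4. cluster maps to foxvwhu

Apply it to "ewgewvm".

What's happening: shift every letter 3 places forward in the alphabet (wrapping around).
"ewgewvm" → "hzjhzyp".

hzjhzyp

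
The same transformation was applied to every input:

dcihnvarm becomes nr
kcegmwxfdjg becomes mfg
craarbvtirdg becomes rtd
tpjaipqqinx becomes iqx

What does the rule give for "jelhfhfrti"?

Each output is the input with this applied: delete the first 2 characters, then keep one character in every 3, starting at position 3 (positions 3rd, 6th, 9th, ...).
Working it through for "jelhfhfrti": intermediate "lhfhfrti", final "fr".
(Check on "kcegmwxfdjg": → "egmwxfdjg" → "mfg" ✓)

fr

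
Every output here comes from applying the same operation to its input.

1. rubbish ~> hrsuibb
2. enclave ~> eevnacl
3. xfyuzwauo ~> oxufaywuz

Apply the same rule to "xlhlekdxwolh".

hxllohwlxedk

The pattern: reverse the string, then take characters alternately from the front and the back (1st, last, 2nd, 2nd-last, ...).
For "xlhlekdxwolh" the result is "hxllohwlxedk".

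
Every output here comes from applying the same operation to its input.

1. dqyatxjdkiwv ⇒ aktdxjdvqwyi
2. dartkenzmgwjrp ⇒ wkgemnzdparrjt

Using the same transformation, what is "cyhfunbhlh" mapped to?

Looking at the pairs, the operation is to take characters alternately from the front and the back (1st, last, 2nd, 2nd-last, ...), then swap the front and back halves of the string.
Working it through for "cyhfunbhlh": intermediate "chylhhfbun", final "hfbunchylh".
(Check on "dqyatxjdkiwv": → "dvqwyiaktdxj" → "aktdxjdvqwyi" ✓)

hfbunchylh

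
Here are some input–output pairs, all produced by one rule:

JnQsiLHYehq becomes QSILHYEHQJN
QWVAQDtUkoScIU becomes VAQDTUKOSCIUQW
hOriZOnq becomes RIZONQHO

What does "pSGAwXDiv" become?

What's happening: move the first 2 characters to the end (rotate left by 2), then convert every letter to uppercase.
"pSGAwXDiv" → "GAWXDIVPS".

GAWXDIVPS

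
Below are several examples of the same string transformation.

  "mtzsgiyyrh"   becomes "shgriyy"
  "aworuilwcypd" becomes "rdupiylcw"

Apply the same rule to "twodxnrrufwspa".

The pattern: delete the first 3 characters, then take characters alternately from the front and the back (1st, last, 2nd, 2nd-last, ...).
"twodxnrrufwspa" → "dxnrrufwspa" → "daxpnsrwrfu".

daxpnsrwrfu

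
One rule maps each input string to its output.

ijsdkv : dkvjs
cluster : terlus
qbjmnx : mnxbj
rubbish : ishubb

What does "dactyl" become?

The transformation: delete the first character, then move the last 3 characters to the front (rotate right by 3).
Applying both steps to "dactyl": "actyl", then "tylac".

tylac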